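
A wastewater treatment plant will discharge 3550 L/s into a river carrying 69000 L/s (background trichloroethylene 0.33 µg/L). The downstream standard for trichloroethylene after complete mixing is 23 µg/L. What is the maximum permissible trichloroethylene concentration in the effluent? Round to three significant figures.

At the limit, (Qr·Cr + Qe·Cₑ)/(Qr + Qe) = 23:
Cₑ = (72550·23 − 69000·0.3300) / 3550 = 463.6 µg/L.

464 µg/L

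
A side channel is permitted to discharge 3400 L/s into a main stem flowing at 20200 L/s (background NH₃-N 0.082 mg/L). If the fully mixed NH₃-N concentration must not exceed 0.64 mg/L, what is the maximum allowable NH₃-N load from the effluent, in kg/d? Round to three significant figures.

1160 kg/d

Mass balance at the limit: 20200·0.08200 + 3400·Cₑ = 23600·0.64 → Cₑ = 3.955 mg/L.
3400 L/s = 3.400 m³/s. Load = 3.400 m³/s × 3.955 g/m³ × 86 400 s/d = 1162 kg/d.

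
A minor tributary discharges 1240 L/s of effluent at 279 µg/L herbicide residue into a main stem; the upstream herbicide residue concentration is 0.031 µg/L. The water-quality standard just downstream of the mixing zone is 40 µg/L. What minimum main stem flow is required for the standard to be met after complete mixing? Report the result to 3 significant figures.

7410 L/s

Set C_mix = 40: (Q·0.03100 + 1240·279.0) / (Q + 1240) = 40
→ Q = 1240·(279.0 − 40)/(40 − 0.03100) = 7415 L/s.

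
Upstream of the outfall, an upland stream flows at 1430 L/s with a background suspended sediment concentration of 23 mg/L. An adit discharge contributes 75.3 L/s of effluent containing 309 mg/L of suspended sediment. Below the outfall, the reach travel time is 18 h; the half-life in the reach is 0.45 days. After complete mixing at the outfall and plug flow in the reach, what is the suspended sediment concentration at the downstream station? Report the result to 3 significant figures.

Flow-weighted average: C = (1430·23.00 + 75.30·309.0) / 1505 = 56160/1505 = 37.31 mg/L.
Half-life 0.45 d → k = ln 2 / 0.45 = 1.540 d⁻¹.
First-order decay: C = 37.31·exp(−k·t) = 37.31·0.3150 = 11.75 mg/L.

11.8 mg/L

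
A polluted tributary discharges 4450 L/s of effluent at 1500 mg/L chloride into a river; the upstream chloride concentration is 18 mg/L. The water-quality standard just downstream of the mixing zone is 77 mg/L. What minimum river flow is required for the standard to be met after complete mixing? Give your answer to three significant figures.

107000 L/s

Set C_mix = 77: (Q·18.00 + 4450·1500) / (Q + 4450) = 77
→ Q = 4450·(1500 − 77)/(77 − 18.00) = 107300 L/s.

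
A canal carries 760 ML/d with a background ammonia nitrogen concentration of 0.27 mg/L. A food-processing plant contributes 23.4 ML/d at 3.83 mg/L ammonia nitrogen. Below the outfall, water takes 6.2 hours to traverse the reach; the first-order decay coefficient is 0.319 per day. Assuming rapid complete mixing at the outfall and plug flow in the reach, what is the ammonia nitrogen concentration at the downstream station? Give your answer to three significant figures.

0.347 mg/L

Mixed concentration C = ΣQC/ΣQ = (760.0·0.2700 + 23.40·3.830) / 783.4 = 294.8/783.4 = 0.3763 mg/L.
Decay over the reach: 0.3763·exp(−kt) = 0.3763·0.9209 = 0.3466 mg/L.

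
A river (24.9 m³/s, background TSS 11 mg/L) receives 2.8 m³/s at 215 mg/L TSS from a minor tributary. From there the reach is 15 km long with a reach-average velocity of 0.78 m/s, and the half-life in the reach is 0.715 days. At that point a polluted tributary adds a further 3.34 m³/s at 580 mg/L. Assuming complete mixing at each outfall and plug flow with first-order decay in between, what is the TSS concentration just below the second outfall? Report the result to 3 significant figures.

85.2 mg/L

Mass balance: C = (24.90·11.00 + 2.800·215.0) / 27.70 = 875.9/27.70 = 31.62 mg/L; combined flow 27.70 m³/s.
Travel time t = 15·1000 / 0.78 = 19230 s = 5.342 h.
Half-life 0.715 d → k = ln 2 / 0.715 = 0.9694 d⁻¹.
Applying C = C₀e^(−kt): 31.62 × 0.8059 = 25.48 mg/L.
At the second outfall, C = (27.70·25.48 + 3.340·580.0) / (27.70 + 3.340) = 85.15 mg/L.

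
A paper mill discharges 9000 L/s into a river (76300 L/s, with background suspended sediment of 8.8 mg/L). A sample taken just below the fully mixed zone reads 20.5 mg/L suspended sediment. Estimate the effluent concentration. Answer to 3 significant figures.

120 mg/L

Mass balance: 76300·8.800 + 9000·Cₑ = 85300·20.50
→ Cₑ = (85300·20.50 − 76300·8.800) / 9000 = 119.7 mg/L.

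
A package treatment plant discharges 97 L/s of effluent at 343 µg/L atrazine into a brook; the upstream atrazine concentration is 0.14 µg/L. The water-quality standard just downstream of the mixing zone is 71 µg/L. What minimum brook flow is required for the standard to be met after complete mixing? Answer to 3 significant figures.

372 L/s

Set C_mix = 71: (Q·0.1400 + 97.00·343.0) / (Q + 97.00) = 71
→ Q = 97.00·(343.0 − 71)/(71 − 0.1400) = 372.3 L/s.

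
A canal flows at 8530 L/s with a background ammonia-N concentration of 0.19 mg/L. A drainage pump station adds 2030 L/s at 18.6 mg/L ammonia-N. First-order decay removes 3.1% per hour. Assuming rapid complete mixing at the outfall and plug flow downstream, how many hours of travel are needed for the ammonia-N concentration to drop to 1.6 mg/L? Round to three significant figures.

26.9 h

Conservation of mass: C = (8530·0.1900 + 2030·18.60) / 10560 = 39380/10560 = 3.729 mg/L.
3.1%/h lost → k = −ln(1 − 0.031) = 0.03149 h⁻¹.
3.729·exp(−k·t) = 1.6 → t = ln(3.729/1.6)/k = 96730 s = 26.87 h.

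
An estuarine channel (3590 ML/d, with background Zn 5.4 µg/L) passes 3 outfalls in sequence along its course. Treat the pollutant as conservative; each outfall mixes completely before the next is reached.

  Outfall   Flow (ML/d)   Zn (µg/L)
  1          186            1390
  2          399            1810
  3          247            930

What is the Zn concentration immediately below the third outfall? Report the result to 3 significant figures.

Outfall 1: combined Q = 3776 ML/d; C = (3590·5.400 + 186.0·1390)/3776 = 73.60 µg/L.
Outfall 2: combined Q = 4175 ML/d; C = (3776·73.60 + 399.0·1810)/4175 = 239.5 µg/L.
Outfall 3: combined Q = 4422 ML/d; C = (4175·239.5 + 247.0·930.0)/4422 = 278.1 µg/L.

278 µg/L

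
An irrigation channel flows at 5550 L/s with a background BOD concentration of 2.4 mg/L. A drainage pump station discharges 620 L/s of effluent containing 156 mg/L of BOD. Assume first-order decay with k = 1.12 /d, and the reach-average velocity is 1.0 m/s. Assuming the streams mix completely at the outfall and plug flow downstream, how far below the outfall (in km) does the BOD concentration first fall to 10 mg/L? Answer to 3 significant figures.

44.6 km

After mixing, C = (5550·2.400 + 620.0·156.0) / 6170 = 110000/6170 = 17.83 mg/L.
Set 17.83·exp(−k·t) = 10 → t = ln(17.83/10)/k = 44630 s = 12.40 h.
Distance = v·t = 1.0·44630 = 44630 m = 44.63 km.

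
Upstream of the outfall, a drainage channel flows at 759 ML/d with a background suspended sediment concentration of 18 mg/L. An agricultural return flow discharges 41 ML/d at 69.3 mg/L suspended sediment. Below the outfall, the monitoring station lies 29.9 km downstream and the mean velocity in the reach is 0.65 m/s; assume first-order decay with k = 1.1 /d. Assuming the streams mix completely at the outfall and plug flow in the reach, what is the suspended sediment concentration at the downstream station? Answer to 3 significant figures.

11.5 mg/L

After mixing, C = (759.0·18.00 + 41.00·69.30) / 800.0 = 16500/800.0 = 20.63 mg/L.
Travel time t = 29.9·1000 / 0.65 = 46000 s = 12.78 h.
Decay over the reach: 20.63·exp(−kt) = 20.63·0.5567 = 11.49 mg/L.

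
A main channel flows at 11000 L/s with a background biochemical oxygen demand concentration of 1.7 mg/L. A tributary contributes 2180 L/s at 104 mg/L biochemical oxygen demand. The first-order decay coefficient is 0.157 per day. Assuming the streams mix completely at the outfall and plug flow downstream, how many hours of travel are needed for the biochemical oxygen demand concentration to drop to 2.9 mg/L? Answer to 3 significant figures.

After mixing, C = (11000·1.700 + 2180·104.0) / 13180 = 245400/13180 = 18.62 mg/L.
18.62·exp(−k·t) = 2.9 → t = ln(18.62/2.9)/k = 1023000 s = 284.3 h.

284 h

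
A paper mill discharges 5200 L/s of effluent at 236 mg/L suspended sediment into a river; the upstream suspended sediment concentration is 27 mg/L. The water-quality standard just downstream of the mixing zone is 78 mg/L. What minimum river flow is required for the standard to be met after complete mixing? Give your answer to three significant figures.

Set C_mix = 78: (Q·27.00 + 5200·236.0) / (Q + 5200) = 78
→ Q = 5200·(236.0 − 78)/(78 − 27.00) = 16110 L/s.

16100 L/s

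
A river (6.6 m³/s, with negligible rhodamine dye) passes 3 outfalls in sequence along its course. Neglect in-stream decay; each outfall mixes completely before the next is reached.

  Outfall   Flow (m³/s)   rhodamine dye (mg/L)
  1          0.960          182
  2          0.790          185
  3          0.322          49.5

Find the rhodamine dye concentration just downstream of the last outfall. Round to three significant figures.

Below outfall 1: Q → 7.560 m³/s, C = (6.600·0 + 0.9600·182.0)/7.560 = 23.11 mg/L.
Below outfall 2: Q → 8.350 m³/s, C = (7.560·23.11 + 0.7900·185.0)/8.350 = 38.43 mg/L.
Below outfall 3: Q → 8.672 m³/s, C = (8.350·38.43 + 0.3220·49.50)/8.672 = 38.84 mg/L.

38.8 mg/L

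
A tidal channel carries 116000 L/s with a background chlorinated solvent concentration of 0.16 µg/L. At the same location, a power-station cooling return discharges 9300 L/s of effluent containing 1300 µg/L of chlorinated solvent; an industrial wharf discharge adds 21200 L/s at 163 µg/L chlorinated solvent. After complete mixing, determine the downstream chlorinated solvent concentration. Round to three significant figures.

106 µg/L

Conservation of mass: C = (116000·0.1600 + 9300·1300 + 21200·163.0) / 146500 = 15560000/146500 = 106.2 µg/L.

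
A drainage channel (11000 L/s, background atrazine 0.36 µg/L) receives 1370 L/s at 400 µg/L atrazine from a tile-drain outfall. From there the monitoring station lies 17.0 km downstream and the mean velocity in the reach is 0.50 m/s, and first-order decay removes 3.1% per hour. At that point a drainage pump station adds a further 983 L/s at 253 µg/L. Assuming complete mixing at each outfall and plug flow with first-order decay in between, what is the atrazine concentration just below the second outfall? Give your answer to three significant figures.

49.3 µg/L

Mass balance: C = (11000·0.3600 + 1370·400.0) / 12370 = 552000/12370 = 44.62 µg/L; combined flow 12370 L/s.
Travel time t = 17.0·1000 / 0.50 = 34000 s = 9.444 h.
3.1%/h lost → k = −ln(1 − 0.031) = 0.03149 h⁻¹.
After decay, C = 44.62 × e^(−kt) = 44.62 × 0.7427 = 33.14 µg/L.
Second outfall: C = (12370·33.14 + 983.0·253.0)/13350 = 49.33 µg/L.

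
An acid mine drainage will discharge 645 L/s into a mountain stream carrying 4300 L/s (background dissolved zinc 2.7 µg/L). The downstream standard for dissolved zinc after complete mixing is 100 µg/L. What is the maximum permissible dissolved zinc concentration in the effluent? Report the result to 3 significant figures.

749 µg/L

At the limit, (Qr·Cr + Qe·Cₑ)/(Qr + Qe) = 100:
Cₑ = (4945·100 − 4300·2.700) / 645.0 = 748.7 µg/L.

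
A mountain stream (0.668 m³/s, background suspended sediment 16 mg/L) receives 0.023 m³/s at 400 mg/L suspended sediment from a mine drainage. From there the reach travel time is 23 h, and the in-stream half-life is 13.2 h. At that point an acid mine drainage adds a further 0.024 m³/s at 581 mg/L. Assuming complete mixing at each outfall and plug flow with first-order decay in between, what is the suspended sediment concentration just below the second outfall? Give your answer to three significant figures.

27.8 mg/L

Mass balance: C = (0.6680·16.00 + 0.02300·400.0) / 0.6910 = 19.89/0.6910 = 28.78 mg/L; combined flow 0.6910 m³/s.
Half-life 13.2 h → k = ln 2 / 13.2 = 0.05251 h⁻¹ = 1.260 d⁻¹.
After decay, C = 28.78 × e^(−kt) = 28.78 × 0.2989 = 8.602 mg/L.
Second outfall: C = (0.6910·8.602 + 0.02400·581.0)/0.7150 = 27.82 mg/L.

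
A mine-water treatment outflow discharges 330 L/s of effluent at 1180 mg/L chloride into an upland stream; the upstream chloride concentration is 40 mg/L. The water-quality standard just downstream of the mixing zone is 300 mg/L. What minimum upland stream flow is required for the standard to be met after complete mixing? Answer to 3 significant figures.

Set C_mix = 300: (Q·40.00 + 330.0·1180) / (Q + 330.0) = 300
→ Q = 330.0·(1180 − 300)/(300 − 40.00) = 1117 L/s.

1120 L/s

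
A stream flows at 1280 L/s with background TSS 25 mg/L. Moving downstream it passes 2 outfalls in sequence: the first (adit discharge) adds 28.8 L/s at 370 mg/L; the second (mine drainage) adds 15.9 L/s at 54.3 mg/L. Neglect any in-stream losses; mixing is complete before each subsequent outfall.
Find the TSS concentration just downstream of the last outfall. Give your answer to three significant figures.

32.9 mg/L

Outfall 1: combined Q = 1309 L/s; C = (1280·25.00 + 28.80·370.0)/1309 = 32.59 mg/L.
Outfall 2: combined Q = 1325 L/s; C = (1309·32.59 + 15.90·54.30)/1325 = 32.85 mg/L.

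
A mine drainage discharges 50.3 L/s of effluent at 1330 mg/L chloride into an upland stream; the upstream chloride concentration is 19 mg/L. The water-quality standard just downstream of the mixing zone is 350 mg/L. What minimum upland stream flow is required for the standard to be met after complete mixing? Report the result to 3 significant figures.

149 L/s

Set C_mix = 350: (Q·19.00 + 50.30·1330) / (Q + 50.30) = 350
→ Q = 50.30·(1330 − 350)/(350 − 19.00) = 148.9 L/s.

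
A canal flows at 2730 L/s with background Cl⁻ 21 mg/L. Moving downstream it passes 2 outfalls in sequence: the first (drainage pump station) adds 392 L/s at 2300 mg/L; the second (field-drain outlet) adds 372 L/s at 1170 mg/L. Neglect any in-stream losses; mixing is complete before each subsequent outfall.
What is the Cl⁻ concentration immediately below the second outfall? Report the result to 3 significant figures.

399 mg/L

Outfall 1: combined Q = 3122 L/s; C = (2730·21.00 + 392.0·2300)/3122 = 307.2 mg/L.
Outfall 2: combined Q = 3494 L/s; C = (3122·307.2 + 372.0·1170)/3494 = 399.0 mg/L.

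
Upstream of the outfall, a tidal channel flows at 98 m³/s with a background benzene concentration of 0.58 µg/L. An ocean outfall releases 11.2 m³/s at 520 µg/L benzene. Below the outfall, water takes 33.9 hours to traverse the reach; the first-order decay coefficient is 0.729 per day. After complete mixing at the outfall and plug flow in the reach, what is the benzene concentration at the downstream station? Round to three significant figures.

19.2 µg/L

Conservation of mass: C = (98.00·0.5800 + 11.20·520.0) / 109.2 = 5881/109.2 = 53.85 µg/L.
First-order decay: C = 53.85·exp(−k·t) = 53.85·0.3571 = 19.23 µg/L.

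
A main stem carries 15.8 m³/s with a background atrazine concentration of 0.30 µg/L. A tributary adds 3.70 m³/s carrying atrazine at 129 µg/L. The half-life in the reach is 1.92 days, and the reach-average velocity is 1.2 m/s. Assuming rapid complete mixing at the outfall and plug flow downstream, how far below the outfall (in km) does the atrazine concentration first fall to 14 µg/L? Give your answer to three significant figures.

163 km

Flow-weighted average: C = (15.80·0.3000 + 3.700·129.0) / 19.50 = 482.0/19.50 = 24.72 µg/L.
Half-life 1.92 d → k = ln 2 / 1.92 = 0.3610 d⁻¹.
Set 24.72·exp(−k·t) = 14 → t = ln(24.72/14)/k = 136100 s = 37.80 h.
Distance = v·t = 1.2·136100 = 163300 m = 163.3 km.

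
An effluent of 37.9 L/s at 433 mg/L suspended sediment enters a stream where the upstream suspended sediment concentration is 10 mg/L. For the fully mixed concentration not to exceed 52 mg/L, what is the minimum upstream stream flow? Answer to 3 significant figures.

Set C_mix = 52: (Q·10.00 + 37.90·433.0) / (Q + 37.90) = 52
→ Q = 37.90·(433.0 − 52)/(52 − 10.00) = 343.8 L/s.

344 L/s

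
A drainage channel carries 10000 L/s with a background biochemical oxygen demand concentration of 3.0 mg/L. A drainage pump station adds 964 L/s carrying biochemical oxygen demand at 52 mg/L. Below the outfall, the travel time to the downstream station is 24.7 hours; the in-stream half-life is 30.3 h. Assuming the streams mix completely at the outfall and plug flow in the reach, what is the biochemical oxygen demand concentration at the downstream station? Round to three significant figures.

Conservation of mass: C = (10000·3.000 + 964.0·52.00) / 10960 = 80130/10960 = 7.308 mg/L.
Half-life 30.3 h → k = ln 2 / 30.3 = 0.02288 h⁻¹ = 0.5490 d⁻¹.
Applying C = C₀e^(−kt): 7.308 × 0.5683 = 4.154 mg/L.

4.15 mg/L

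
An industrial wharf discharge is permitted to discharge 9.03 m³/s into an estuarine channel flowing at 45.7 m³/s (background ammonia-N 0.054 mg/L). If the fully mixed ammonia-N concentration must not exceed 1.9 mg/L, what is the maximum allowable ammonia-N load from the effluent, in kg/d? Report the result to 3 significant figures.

8770 kg/d

Mass balance at the limit: 45.70·0.05400 + 9.030·Cₑ = 54.73·1.9 → Cₑ = 11.24 mg/L.
Load = 9.030 m³/s × 11.24 g/m³ × 86 400 s/d = 8771 kg/d.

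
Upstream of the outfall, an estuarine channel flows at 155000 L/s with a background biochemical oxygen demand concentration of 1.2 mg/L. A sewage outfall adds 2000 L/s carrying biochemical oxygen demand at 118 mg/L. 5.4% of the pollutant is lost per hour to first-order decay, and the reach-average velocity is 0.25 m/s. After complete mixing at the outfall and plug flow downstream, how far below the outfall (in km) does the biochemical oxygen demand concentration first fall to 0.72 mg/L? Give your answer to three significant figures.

Conservation of mass: C = (155000·1.200 + 2000·118.0) / 157000 = 422000/157000 = 2.688 mg/L.
5.4%/h lost → k = −ln(1 − 0.054) = 0.05551 h⁻¹.
Set 2.688·exp(−k·t) = 0.72 → t = ln(2.688/0.72)/k = 85420 s = 23.73 h.
Distance = v·t = 0.25·85420 = 21360 m = 21.36 km.

21.4 km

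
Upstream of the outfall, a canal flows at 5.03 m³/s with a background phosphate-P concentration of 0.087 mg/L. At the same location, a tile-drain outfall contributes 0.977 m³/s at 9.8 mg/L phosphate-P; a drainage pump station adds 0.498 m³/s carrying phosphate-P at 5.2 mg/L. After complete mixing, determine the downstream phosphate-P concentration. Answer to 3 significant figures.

Mass balance: C = (5.030·0.08700 + 0.9770·9.800 + 0.4980·5.200) / 6.505 = 12.60/6.505 = 1.937 mg/L.

1.94 mg/L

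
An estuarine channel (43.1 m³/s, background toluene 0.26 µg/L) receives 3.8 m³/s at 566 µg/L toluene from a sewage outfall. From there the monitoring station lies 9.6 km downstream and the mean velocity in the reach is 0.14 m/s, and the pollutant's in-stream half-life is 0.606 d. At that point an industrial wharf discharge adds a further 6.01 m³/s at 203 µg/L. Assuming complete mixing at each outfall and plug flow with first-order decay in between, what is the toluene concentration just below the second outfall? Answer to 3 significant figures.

Conservation of mass: C = (43.10·0.2600 + 3.800·566.0) / 46.90 = 2162/46.90 = 46.10 µg/L; combined flow 46.90 m³/s.
Travel time t = 9.6·1000 / 0.14 = 68570 s = 19.05 h.
Half-life 0.606 d → k = ln 2 / 0.606 = 1.144 d⁻¹.
After decay, C = 46.10 × e^(−kt) = 46.10 × 0.4034 = 18.60 µg/L.
Second outfall: C = (46.90·18.60 + 6.010·203.0)/52.91 = 39.54 µg/L.

39.5 µg/L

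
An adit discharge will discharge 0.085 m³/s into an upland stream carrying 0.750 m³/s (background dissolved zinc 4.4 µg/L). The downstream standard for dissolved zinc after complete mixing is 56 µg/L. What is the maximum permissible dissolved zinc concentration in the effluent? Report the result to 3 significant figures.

511 µg/L

At the limit, (Qr·Cr + Qe·Cₑ)/(Qr + Qe) = 56:
Cₑ = (0.8350·56 − 0.7500·4.400) / 0.08500 = 511.3 µg/L.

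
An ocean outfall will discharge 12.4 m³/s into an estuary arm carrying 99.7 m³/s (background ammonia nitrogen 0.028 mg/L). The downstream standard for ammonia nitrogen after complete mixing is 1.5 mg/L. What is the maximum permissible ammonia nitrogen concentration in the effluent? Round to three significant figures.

13.3 mg/L

At the limit, (Qr·Cr + Qe·Cₑ)/(Qr + Qe) = 1.5:
Cₑ = (112.1·1.5 − 99.70·0.02800) / 12.40 = 13.34 mg/L.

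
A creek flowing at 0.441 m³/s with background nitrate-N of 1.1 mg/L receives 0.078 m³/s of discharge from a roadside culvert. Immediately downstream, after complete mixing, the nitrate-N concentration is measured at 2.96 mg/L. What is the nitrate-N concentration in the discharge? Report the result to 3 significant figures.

13.5 mg/L

Mass balance: 0.4410·1.100 + 0.07800·Cₑ = 0.5190·2.960
→ Cₑ = (0.5190·2.960 − 0.4410·1.100) / 0.07800 = 13.48 mg/L.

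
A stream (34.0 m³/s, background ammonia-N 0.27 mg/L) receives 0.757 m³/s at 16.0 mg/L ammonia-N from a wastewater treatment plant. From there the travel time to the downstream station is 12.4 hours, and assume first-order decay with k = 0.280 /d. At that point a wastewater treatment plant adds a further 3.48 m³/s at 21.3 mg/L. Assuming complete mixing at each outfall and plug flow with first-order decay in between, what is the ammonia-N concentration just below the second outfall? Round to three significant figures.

2.42 mg/L

After mixing, C = (34.00·0.2700 + 0.7570·16.00) / 34.76 = 21.29/34.76 = 0.6126 mg/L; combined flow 34.76 m³/s.
Applying C = C₀e^(−kt): 0.6126 × 0.8653 = 0.5301 mg/L.
At the second outfall, C = (34.76·0.5301 + 3.480·21.30) / (34.76 + 3.480) = 2.420 mg/L.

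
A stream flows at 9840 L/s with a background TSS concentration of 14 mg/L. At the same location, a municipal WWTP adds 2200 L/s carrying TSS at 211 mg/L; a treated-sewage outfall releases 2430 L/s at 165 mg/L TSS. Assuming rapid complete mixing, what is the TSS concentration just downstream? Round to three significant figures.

69.3 mg/L

Flow-weighted average: C = (9840·14.00 + 2200·211.0 + 2430·165.0) / 14470 = 1003000/14470 = 69.31 mg/L.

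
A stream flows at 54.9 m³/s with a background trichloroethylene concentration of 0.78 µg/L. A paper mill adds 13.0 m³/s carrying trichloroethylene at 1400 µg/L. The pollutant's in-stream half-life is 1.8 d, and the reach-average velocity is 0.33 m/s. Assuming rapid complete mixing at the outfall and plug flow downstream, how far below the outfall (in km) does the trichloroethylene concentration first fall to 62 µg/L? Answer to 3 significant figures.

Conservation of mass: C = (54.90·0.7800 + 13.00·1400) / 67.90 = 18240/67.90 = 268.7 µg/L.
Half-life 1.8 d → k = ln 2 / 1.8 = 0.3851 d⁻¹.
Set 268.7·exp(−k·t) = 62 → t = ln(268.7/62)/k = 329000 s = 91.39 h.
Distance = v·t = 0.33·329000 = 108600 m = 108.6 km.

109 km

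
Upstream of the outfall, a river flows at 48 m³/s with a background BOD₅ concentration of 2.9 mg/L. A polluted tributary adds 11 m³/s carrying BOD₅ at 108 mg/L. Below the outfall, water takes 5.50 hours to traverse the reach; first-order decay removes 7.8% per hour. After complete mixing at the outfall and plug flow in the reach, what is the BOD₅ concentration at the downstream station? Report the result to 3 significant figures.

14.4 mg/L

Conservation of mass: C = (48.00·2.900 + 11.00·108.0) / 59.00 = 1327/59.00 = 22.49 mg/L.
7.8%/h lost → k = −ln(1 − 0.078) = 0.08121 h⁻¹.
After decay, C = 22.49 × e^(−kt) = 22.49 × 0.6398 = 14.39 mg/L.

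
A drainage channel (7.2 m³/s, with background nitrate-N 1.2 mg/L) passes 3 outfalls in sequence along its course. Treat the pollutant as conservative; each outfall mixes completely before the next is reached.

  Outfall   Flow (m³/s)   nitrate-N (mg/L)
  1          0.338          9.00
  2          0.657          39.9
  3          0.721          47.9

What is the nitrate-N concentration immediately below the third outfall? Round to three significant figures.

Below outfall 1: Q → 7.538 m³/s, C = (7.200·1.200 + 0.3380·9.000)/7.538 = 1.550 mg/L.
Below outfall 2: Q → 8.195 m³/s, C = (7.538·1.550 + 0.6570·39.90)/8.195 = 4.624 mg/L.
Below outfall 3: Q → 8.916 m³/s, C = (8.195·4.624 + 0.7210·47.90)/8.916 = 8.124 mg/L.

8.12 mg/L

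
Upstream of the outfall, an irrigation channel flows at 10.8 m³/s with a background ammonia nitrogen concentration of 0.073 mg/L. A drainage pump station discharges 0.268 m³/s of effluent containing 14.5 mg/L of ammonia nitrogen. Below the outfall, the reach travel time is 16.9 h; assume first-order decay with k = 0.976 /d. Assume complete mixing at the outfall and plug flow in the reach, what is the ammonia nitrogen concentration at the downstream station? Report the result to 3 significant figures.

0.212 mg/L

After mixing, C = (10.80·0.07300 + 0.2680·14.50) / 11.07 = 4.674/11.07 = 0.4223 mg/L.
After decay, C = 0.4223 × e^(−kt) = 0.4223 × 0.5029 = 0.2124 mg/L.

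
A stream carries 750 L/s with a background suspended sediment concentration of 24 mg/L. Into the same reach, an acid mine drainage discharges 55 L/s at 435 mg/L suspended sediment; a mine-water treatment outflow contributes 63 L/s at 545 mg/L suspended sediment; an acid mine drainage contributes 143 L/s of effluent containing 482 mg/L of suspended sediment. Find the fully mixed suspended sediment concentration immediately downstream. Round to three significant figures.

Conservation of mass: C = (750.0·24.00 + 55.00·435.0 + 63.00·545.0 + 143.0·482.0) / 1011 = 145200/1011 = 143.6 mg/L.

144 mg/L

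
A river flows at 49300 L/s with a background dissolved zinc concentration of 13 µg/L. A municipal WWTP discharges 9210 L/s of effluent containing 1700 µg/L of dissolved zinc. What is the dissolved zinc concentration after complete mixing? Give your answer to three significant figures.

279 µg/L

Flow-weighted average: C = (49300·13.00 + 9210·1700) / 58510 = 16300000/58510 = 278.5 µg/L.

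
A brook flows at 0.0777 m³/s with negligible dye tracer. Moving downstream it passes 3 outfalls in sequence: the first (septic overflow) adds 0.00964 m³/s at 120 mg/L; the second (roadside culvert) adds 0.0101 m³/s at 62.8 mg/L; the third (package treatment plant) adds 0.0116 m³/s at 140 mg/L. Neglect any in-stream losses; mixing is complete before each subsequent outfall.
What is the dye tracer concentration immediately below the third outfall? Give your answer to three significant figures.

31.3 mg/L

Outfall 1: combined Q = 0.08734 m³/s; C = (0.07770·0 + 0.009640·120.0)/0.08734 = 13.24 mg/L.
Outfall 2: combined Q = 0.09744 m³/s; C = (0.08734·13.24 + 0.01010·62.80)/0.09744 = 18.38 mg/L.
Outfall 3: combined Q = 0.1090 m³/s; C = (0.09744·18.38 + 0.01160·140.0)/0.1090 = 31.32 mg/L.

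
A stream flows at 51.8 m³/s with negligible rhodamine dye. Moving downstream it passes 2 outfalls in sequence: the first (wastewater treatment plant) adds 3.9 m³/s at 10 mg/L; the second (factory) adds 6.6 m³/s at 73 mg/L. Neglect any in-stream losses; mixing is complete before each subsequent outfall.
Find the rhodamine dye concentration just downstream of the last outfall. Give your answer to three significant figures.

Below outfall 1: Q → 55.70 m³/s, C = (51.80·0 + 3.900·10.00)/55.70 = 0.7002 mg/L.
Below outfall 2: Q → 62.30 m³/s, C = (55.70·0.7002 + 6.600·73.00)/62.30 = 8.360 mg/L.

8.36 mg/L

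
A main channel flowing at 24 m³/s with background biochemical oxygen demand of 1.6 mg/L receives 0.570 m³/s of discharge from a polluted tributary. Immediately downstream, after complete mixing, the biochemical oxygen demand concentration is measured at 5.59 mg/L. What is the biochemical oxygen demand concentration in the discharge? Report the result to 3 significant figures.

174 mg/L

Mass balance: 24.00·1.600 + 0.5700·Cₑ = 24.57·5.590
→ Cₑ = (24.57·5.590 − 24.00·1.600) / 0.5700 = 173.6 mg/L.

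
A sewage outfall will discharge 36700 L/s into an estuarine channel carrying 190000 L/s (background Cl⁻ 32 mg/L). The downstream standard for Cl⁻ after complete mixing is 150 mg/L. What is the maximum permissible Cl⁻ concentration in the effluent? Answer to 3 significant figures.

At the limit, (Qr·Cr + Qe·Cₑ)/(Qr + Qe) = 150:
Cₑ = (226700·150 − 190000·32.00) / 36700 = 760.9 mg/L.

761 mg/L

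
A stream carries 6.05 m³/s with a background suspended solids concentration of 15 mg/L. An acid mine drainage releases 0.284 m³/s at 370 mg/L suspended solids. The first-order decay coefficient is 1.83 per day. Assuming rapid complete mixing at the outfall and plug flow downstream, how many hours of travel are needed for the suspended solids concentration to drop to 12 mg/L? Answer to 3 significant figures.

Flow-weighted average: C = (6.050·15.00 + 0.2840·370.0) / 6.334 = 195.8/6.334 = 30.92 mg/L.
30.92·exp(−k·t) = 12 → t = ln(30.92/12)/k = 44680 s = 12.41 h.

12.4 h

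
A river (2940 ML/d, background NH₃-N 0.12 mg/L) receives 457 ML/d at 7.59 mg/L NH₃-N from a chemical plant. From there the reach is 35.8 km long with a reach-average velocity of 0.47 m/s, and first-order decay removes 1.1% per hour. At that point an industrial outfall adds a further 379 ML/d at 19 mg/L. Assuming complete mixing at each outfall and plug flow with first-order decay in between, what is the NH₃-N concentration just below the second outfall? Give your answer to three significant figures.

2.71 mg/L

Mixed concentration C = ΣQC/ΣQ = (2940·0.1200 + 457.0·7.590) / 3397 = 3821/3397 = 1.125 mg/L; combined flow 3397 ML/d.
Travel time t = 35.8·1000 / 0.47 = 76170 s = 21.16 h.
1.1%/h lost → k = −ln(1 − 0.011) = 0.01106 h⁻¹.
First-order decay: C = 1.125·exp(−k·t) = 1.125·0.7913 = 0.8902 mg/L.
At the second outfall, C = (3397·0.8902 + 379.0·19.00) / (3397 + 379.0) = 2.708 mg/L.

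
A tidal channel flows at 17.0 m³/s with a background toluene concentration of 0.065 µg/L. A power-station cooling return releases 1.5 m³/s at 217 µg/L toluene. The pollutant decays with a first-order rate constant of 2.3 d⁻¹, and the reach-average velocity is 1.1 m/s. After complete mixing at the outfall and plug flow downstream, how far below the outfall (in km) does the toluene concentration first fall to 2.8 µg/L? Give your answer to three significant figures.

Conservation of mass: C = (17.00·0.06500 + 1.500·217.0) / 18.50 = 326.6/18.50 = 17.65 µg/L.
Set 17.65·exp(−k·t) = 2.8 → t = ln(17.65/2.8)/k = 69170 s = 19.21 h.
Distance = v·t = 1.1·69170 = 76090 m = 76.09 km.

76.1 km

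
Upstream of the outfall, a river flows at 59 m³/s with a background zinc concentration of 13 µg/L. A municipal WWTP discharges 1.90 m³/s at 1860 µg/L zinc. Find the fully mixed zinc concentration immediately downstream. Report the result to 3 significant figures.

70.6 µg/L

Mixed concentration C = ΣQC/ΣQ = (59.00·13.00 + 1.900·1860) / 60.90 = 4301/60.90 = 70.62 µg/L.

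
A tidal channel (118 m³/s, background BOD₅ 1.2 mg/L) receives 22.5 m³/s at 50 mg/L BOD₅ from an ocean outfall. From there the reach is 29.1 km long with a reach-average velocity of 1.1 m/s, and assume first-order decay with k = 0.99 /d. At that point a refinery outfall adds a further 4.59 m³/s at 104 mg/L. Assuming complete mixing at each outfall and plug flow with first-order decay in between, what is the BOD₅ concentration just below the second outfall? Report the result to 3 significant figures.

Flow-weighted average: C = (118.0·1.200 + 22.50·50.00) / 140.5 = 1267/140.5 = 9.015 mg/L; combined flow 140.5 m³/s.
Travel time t = 29.1·1000 / 1.1 = 26450 s = 7.348 h.
After decay, C = 9.015 × e^(−kt) = 9.015 × 0.7385 = 6.658 mg/L.
Second outfall: C = (140.5·6.658 + 4.590·104.0)/145.1 = 9.737 mg/L.

9.74 mg/L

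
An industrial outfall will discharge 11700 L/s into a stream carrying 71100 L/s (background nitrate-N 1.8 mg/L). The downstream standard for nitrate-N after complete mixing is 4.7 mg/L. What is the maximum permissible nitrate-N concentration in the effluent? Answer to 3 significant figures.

At the limit, (Qr·Cr + Qe·Cₑ)/(Qr + Qe) = 4.7:
Cₑ = (82800·4.7 − 71100·1.800) / 11700 = 22.32 mg/L.

22.3 mg/L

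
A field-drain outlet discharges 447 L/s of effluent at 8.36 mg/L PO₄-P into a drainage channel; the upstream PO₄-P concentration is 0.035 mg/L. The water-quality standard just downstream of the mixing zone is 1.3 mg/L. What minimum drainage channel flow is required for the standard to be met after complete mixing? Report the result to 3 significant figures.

2490 L/s

Set C_mix = 1.3: (Q·0.03500 + 447.0·8.360) / (Q + 447.0) = 1.3
→ Q = 447.0·(8.360 − 1.3)/(1.3 − 0.03500) = 2495 L/s.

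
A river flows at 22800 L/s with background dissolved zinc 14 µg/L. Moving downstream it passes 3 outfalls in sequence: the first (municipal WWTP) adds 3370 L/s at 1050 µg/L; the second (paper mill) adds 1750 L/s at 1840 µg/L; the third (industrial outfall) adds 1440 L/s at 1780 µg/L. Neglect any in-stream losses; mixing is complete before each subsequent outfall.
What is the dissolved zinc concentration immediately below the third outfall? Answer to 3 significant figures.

After outfall 1: Q = 22800 + 3370 = 26170 L/s; C = (22800·14.00 + 3370·1050)/26170 = 147.4 µg/L.
After outfall 2: Q = 26170 + 1750 = 27920 L/s; C = (26170·147.4 + 1750·1840)/27920 = 253.5 µg/L.
After outfall 3: Q = 27920 + 1440 = 29360 L/s; C = (27920·253.5 + 1440·1780)/29360 = 328.4 µg/L.

328 µg/L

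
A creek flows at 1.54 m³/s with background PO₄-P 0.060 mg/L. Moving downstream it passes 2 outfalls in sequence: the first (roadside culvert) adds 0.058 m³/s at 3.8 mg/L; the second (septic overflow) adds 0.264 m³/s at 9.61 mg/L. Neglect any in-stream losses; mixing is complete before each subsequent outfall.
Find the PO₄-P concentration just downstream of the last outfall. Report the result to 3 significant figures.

Outfall 1: combined Q = 1.598 m³/s; C = (1.540·0.06000 + 0.05800·3.800)/1.598 = 0.1957 mg/L.
Outfall 2: combined Q = 1.862 m³/s; C = (1.598·0.1957 + 0.2640·9.610)/1.862 = 1.531 mg/L.

1.53 mg/L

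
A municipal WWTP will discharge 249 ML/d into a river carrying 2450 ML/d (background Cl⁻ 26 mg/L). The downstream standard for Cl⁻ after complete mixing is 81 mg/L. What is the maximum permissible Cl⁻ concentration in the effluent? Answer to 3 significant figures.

At the limit, (Qr·Cr + Qe·Cₑ)/(Qr + Qe) = 81:
Cₑ = (2699·81 − 2450·26.00) / 249.0 = 622.2 mg/L.

622 mg/L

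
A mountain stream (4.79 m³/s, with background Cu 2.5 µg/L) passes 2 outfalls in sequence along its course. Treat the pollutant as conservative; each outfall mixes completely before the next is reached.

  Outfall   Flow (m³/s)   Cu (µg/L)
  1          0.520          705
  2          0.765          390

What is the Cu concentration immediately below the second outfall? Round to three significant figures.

After outfall 1: Q = 4.790 + 0.5200 = 5.310 m³/s; C = (4.790·2.500 + 0.5200·705.0)/5.310 = 71.29 µg/L.
After outfall 2: Q = 5.310 + 0.7650 = 6.075 m³/s; C = (5.310·71.29 + 0.7650·390.0)/6.075 = 111.4 µg/L.

111 µg/L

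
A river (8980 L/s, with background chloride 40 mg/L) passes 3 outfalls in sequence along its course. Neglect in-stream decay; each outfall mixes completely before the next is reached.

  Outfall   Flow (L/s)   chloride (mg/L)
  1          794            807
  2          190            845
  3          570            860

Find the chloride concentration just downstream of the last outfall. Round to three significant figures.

Below outfall 1: Q → 9774 L/s, C = (8980·40.00 + 794.0·807.0)/9774 = 102.3 mg/L.
Below outfall 2: Q → 9964 L/s, C = (9774·102.3 + 190.0·845.0)/9964 = 116.5 mg/L.
Below outfall 3: Q → 10530 L/s, C = (9964·116.5 + 570.0·860.0)/10530 = 156.7 mg/L.

157 mg/L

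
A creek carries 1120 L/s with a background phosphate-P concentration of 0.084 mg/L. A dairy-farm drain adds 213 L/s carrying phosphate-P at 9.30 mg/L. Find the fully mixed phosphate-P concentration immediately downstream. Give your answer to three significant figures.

After mixing, C = (1120·0.08400 + 213.0·9.300) / 1333 = 2075/1333 = 1.557 mg/L.

1.56 mg/L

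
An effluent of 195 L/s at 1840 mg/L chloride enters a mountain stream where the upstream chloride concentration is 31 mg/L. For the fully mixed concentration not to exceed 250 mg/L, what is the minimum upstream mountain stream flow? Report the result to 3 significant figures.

1420 L/s

Set C_mix = 250: (Q·31.00 + 195.0·1840) / (Q + 195.0) = 250
→ Q = 195.0·(1840 − 250)/(250 − 31.00) = 1416 L/s.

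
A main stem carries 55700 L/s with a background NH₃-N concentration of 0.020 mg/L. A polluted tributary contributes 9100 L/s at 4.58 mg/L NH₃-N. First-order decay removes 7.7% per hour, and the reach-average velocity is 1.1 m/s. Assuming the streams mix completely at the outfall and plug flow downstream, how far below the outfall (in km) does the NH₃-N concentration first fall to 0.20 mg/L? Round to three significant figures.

59.0 km

After mixing, C = (55700·0.02000 + 9100·4.580) / 64800 = 42790/64800 = 0.6604 mg/L.
7.7%/h lost → k = −ln(1 − 0.077) = 0.08013 h⁻¹.
Set 0.6604·exp(−k·t) = 0.20 → t = ln(0.6604/0.20)/k = 53670 s = 14.91 h.
Distance = v·t = 1.1·53670 = 59030 m = 59.03 km.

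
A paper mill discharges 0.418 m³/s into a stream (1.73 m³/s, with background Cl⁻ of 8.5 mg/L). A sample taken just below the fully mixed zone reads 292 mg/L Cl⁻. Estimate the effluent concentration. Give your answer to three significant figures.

1470 mg/L

Mass balance: 1.730·8.500 + 0.4180·Cₑ = 2.148·292.0
→ Cₑ = (2.148·292.0 − 1.730·8.500) / 0.4180 = 1465 mg/L.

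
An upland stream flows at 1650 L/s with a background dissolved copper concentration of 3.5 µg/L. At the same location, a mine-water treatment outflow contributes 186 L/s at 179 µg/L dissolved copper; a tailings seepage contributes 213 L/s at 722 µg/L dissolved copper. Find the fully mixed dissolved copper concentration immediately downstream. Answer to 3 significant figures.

Mass balance: C = (1650·3.500 + 186.0·179.0 + 213.0·722.0) / 2049 = 192900/2049 = 94.12 µg/L.

94.1 µg/L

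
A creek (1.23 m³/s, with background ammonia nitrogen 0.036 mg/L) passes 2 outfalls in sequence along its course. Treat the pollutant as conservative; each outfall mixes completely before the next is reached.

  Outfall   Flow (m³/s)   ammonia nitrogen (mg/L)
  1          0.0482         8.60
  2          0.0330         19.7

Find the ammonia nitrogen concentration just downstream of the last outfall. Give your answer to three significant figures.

0.846 mg/L

Below outfall 1: Q → 1.278 m³/s, C = (1.230·0.03600 + 0.04820·8.600)/1.278 = 0.3589 mg/L.
Below outfall 2: Q → 1.311 m³/s, C = (1.278·0.3589 + 0.03300·19.70)/1.311 = 0.8457 mg/L.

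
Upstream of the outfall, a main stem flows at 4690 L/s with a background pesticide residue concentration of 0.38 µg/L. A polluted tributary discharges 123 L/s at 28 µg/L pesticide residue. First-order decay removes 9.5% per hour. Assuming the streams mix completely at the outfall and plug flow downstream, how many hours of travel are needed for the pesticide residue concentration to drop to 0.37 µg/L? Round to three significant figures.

Mass balance: C = (4690·0.3800 + 123.0·28.00) / 4813 = 5226/4813 = 1.086 µg/L.
9.5%/h lost → k = −ln(1 − 0.095) = 0.09982 h⁻¹.
1.086·exp(−k·t) = 0.37 → t = ln(1.086/0.37)/k = 38830 s = 10.79 h.

10.8 h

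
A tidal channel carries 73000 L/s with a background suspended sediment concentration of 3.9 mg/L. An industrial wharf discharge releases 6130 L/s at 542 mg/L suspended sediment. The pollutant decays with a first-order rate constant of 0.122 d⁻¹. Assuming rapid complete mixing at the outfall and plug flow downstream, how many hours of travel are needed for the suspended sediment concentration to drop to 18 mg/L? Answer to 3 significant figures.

183 h

Mixed concentration C = ΣQC/ΣQ = (73000·3.900 + 6130·542.0) / 79130 = 3607000/79130 = 45.59 mg/L.
45.59·exp(−k·t) = 18 → t = ln(45.59/18)/k = 658100 s = 182.8 h.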